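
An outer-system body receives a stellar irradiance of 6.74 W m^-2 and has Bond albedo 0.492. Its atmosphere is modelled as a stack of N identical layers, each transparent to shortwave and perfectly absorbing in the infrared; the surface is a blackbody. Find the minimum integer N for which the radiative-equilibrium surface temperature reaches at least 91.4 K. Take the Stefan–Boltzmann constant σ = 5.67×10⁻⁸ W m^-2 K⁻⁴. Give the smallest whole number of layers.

4

The effective emission temperature is T_e = [S(1−α)/(4σ)]^¼ = 62.33 K.
Need (N+1)T_e⁴ ≥ T_s⁴, i.e. N+1 ≥ (91.4/62.33)⁴ = 4.623.
Rounding up, N = 4.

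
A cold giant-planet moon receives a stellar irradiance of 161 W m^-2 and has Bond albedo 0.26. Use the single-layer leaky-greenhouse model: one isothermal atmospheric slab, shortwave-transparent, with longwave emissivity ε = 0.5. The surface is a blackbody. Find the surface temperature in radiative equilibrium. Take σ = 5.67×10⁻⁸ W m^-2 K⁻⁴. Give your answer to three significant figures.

Effective emission temperature (TOA balance): σT_e⁴ = S(1−α)/4 = 29.79 W m^-2 → T_e = 151.4 K.
The surface balance (absorbed SW + ε·downward IR = σT_s⁴) with T_a⁴ = T_s⁴/2 reduces to T_s = T_e·[2/(2−ε)]^¼ = 162.7 K.

163 K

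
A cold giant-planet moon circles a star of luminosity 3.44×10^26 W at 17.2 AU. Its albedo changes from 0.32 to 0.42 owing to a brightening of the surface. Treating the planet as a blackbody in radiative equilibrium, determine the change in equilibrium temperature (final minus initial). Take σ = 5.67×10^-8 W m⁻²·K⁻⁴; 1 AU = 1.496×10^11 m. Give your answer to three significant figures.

d = 17.2 × 1.496×10^11 m = 2.573×10^12 m.
Spreading L over a sphere of radius d: S = 3.44×10^26/(4π·2.57×10^12²) = 4.135 W m⁻².
With α = 0.32, T₁ = 59.34 K.
Final:   T₂ = [S(1−0.42)/(4σ)]^(1/4) = 57.02 K.
Change: 57.02 − 59.34 = -2.313 K.

-2.31 kelvin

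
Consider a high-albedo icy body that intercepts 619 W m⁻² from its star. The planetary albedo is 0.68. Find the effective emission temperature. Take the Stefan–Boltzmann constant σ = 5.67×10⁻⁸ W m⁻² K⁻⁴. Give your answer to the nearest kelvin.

The planet absorbs (1−α)S over its disc πR² and re-emits over 4πR², so the mean absorbed flux is (1−0.68)·619.0/4 = 49.52 W m⁻².
In equilibrium σT⁴ equals this, so T = 171.9 K.

172 kelvin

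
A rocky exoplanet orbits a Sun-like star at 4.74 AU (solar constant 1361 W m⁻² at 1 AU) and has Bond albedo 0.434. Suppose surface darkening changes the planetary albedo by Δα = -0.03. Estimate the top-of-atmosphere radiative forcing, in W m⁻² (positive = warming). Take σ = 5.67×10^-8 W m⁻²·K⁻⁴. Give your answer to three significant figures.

Irradiance scales as 1/d², so S = 1361 W m⁻² × (1/4.74)² = 60.58 W m⁻².
TOA radiative forcing: ΔF = −S·Δα/4 = −60.58·(-0.03)/4 = 0.4543 W m⁻².

0.454 W m⁻²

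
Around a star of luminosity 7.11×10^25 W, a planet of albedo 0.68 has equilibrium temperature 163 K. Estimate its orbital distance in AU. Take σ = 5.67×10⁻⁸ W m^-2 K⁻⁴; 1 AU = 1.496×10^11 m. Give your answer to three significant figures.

Required flux: S = 4σT⁴/(1−α) = 500.3 W m^-2.
Then d = [L/(4πS)]^(1/2) = 1.063×10^11 m, i.e. 0.7108 AU.

0.711 AU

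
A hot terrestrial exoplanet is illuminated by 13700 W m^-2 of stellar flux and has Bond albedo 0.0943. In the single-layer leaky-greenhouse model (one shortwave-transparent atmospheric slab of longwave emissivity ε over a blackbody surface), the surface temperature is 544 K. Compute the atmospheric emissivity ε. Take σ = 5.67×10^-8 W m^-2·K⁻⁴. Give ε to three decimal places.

First, T_e = [13700·(1−0.0943)/(4σ)]^(1/4) = 483.6 K.
Inverting T_s⁴ = 2T_e⁴/(2−ε): (T_e/T_s)⁴ = 0.6247, so ε = 2(1 − 0.6247) = 0.7506.

0.751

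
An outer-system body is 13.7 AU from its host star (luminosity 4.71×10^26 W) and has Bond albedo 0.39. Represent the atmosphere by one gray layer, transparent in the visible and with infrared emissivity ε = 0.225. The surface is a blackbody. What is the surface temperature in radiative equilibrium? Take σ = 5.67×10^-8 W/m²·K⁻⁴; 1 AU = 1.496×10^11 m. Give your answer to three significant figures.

72.1 K

d = 13.7 × 1.496×10^11 m = 2.050×10^12 m.
Spreading L over a sphere of radius d: S = 4.71×10^26/(4π·2.05×10^12²) = 8.923 W/m².
Effective emission temperature (TOA balance): σT_e⁴ = S(1−α)/4 = 1.361 W/m² → T_e = 69.99 K.
Surface balance with a leaky layer gives σT_s⁴ = σT_e⁴·2/(2−ε), so T_s = T_e·[2/(2−0.225)]^(1/4) = 72.11 K.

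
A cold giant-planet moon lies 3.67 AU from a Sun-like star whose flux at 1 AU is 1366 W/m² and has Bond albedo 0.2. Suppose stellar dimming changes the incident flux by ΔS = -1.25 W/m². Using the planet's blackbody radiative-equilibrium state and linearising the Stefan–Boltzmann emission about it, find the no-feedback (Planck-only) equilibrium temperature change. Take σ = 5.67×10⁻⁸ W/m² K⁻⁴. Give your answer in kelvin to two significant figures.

Irradiance scales as 1/d², so S = 1366 W/m² × (1/3.67)² = 101.4 W/m².
Unperturbed T_e = [101.4·(1−0.2)/(4σ)]^¼ = 137.5 K.
ΔF = Δ[S(1−α)]/4 = (1−0.2)·-1.25/4 = -0.2500 W/m².
The Planck feedback parameter is 4σT_e³ = 0.5900 W/m²/K.
ΔT₀ = ΔF/λ_P = -0.2500/0.5900 = -0.424 K.

-0.42 K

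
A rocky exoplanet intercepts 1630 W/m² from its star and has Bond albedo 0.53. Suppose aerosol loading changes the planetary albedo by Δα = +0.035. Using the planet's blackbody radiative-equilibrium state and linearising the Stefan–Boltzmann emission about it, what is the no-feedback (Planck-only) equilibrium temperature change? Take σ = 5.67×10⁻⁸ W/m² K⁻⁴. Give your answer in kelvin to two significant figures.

-4.5 K

Reference equilibrium: T_e = [S(1−α)/(4σ)]^(1/4) = 241.1 K.
ΔF = −(S/4)Δα = −(1630/4)×(+0.035) = -14.26 W/m².
Planck response: λ_P = 4σT_e³ = 4·5.67×10⁻⁸·(241.1)³ = 3.178 W/m²/K.
Hence the no-feedback warming is ΔF/(4σT_e³) = -4.49 K.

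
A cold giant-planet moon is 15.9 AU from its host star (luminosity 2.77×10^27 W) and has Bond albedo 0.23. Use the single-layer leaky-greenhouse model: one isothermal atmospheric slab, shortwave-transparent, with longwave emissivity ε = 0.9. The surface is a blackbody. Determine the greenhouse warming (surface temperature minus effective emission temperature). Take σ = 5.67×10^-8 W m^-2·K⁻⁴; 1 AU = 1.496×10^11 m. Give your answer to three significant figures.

17.3 kelvin

Orbital distance: d = 15.9 AU = 2.379×10^12 m.
S = L/(4πd²) = 38.96 W m^-2.
The planet radiates to space at T_e = [S(1−α)/(4σ)]^(1/4) = 107.2 K.
For a single slab of emissivity ε, T_s⁴ = 2T_e⁴/(2−ε); thus T_s = 107.2·(1.818)^(1/4) = 124.5 K.
Greenhouse warming: T_s − T_e = 17.29 K.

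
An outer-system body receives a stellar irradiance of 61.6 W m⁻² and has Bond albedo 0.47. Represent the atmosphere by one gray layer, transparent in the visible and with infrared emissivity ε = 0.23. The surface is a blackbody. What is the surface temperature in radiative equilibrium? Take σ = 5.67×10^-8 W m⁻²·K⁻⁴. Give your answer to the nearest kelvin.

113 kelvin

At the top of the atmosphere, σT_e⁴ = S(1−α)/4 = 8.162 W m⁻², giving T_e = 109.5 K.
The surface balance (absorbed SW + ε·downward IR = σT_s⁴) with T_a⁴ = T_s⁴/2 reduces to T_s = T_e·[2/(2−ε)]^¼ = 112.9 K.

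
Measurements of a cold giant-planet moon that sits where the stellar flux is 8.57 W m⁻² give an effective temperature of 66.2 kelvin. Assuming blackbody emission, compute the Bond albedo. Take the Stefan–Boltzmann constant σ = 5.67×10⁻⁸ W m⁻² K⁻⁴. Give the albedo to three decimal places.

0.492

Rearranging the radiative balance, α = 1 − 4σT⁴/S.
4σT⁴ = 4·5.67×10⁻⁸·(66.2)⁴ = 4.356 W m⁻².
Hence α = 1 − 4.356/8.570 = 0.4917.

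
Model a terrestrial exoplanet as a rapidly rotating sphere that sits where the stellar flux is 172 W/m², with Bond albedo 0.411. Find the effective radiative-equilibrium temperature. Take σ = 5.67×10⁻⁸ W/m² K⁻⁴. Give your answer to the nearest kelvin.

Absorbed flux (global mean): S(1−α)/4 = 172.0·0.589/4 = 25.33 W/m².
Balancing against σT⁴: T = (25.33/5.67×10⁻⁸)^(1/4) = 145.4 K.

145 kelvin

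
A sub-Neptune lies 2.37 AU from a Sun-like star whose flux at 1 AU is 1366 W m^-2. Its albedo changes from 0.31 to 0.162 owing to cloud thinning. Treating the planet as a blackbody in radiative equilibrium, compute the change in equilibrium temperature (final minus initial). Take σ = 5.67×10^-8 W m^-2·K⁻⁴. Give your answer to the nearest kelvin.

Irradiance scales as 1/d², so S = 1366 W m^-2 × (1/2.37)² = 243.2 W m^-2.
With α = 0.31, T₁ = 164.9 K.
Final:   T₂ = [S(1−0.162)/(4σ)]^(1/4) = 173.1 K.
ΔT = T₂ − T₁ = 8.210 K.

8 K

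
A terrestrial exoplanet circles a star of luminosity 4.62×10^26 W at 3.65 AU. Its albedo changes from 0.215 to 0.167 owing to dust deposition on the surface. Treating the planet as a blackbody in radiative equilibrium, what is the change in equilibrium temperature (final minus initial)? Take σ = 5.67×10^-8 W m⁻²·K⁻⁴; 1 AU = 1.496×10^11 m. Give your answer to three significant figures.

2.15 K

d = 3.65 × 1.496×10^11 m = 5.460×10^11 m.
Flux at the orbit: S = L/(4πd²) = 4.62×10^26/(4π·(5.46×10^11)²) = 123.3 W m⁻².
Before: T₁ = [123.3·0.785/(4σ)]^(1/4) = 143.7 K.
After:  T₂ = [123.3·0.833/(4σ)]^(1/4) = 145.9 K.
ΔT = T₂ − T₁ = 2.149 K.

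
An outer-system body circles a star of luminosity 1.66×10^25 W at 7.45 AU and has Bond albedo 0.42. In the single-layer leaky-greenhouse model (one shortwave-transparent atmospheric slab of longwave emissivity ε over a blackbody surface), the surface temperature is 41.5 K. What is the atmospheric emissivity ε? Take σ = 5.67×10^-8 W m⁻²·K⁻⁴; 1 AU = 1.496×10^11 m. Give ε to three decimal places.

0.166

d = 7.45 × 1.496×10^11 m = 1.115×10^12 m.
Flux at the orbit: S = L/(4πd²) = 1.66×10^25/(4π·(1.11×10^12)²) = 1.063 W m⁻².
TOA balance gives T_e = 40.61 K.
Inverting T_s⁴ = 2T_e⁴/(2−ε): (T_e/T_s)⁴ = 0.9169, so ε = 2(1 − 0.9169) = 0.1662.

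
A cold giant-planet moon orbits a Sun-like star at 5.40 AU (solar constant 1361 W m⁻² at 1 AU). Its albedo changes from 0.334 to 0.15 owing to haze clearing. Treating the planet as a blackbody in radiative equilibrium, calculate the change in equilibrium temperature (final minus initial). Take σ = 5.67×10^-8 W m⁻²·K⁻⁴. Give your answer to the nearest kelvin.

7 K

Flux at the orbit: S = 1361/(5.40)² = 46.67 W m⁻².
Initial: T₁ = [S(1−0.334)/(4σ)]^(1/4) = 108.2 K.
With α = 0.15, T₂ = 115.0 K.
Change: 115.0 − 108.2 = 6.804 K.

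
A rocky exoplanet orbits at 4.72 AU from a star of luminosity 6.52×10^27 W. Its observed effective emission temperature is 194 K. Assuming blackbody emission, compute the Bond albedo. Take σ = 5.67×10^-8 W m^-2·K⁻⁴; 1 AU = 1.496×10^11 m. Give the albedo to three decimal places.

0.691

Orbital distance: d = 4.72 AU = 7.061×10^11 m.
Flux at the orbit: S = L/(4πd²) = 6.52×10^27/(4π·(7.06×10^11)²) = 1041 W m^-2.
Energy balance: S(1−α)/4 = σT⁴, so 1−α = 4σT⁴/S.
4σT⁴ = 4·5.67×10⁻⁸·(194)⁴ = 321.3 W m^-2.
Hence α = 1 − 321.3/1041 = 0.6913.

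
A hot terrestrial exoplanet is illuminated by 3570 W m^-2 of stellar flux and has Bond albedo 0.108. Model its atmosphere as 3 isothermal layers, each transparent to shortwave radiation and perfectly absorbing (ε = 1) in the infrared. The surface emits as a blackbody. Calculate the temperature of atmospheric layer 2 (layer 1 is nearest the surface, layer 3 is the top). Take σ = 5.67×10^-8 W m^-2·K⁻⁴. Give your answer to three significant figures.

Top-of-atmosphere balance: σT_e⁴ = S(1−α)/4 = 796.1 W m^-2 → T_e = 344.2 K.
In the N-layer model, layer k (counted from the surface) has T_k = (N+1−k)^(1/4)·T_e.
With k = 2: T_2 = (3+1−2)^¼·344.2 K = 409.4 K.

409 K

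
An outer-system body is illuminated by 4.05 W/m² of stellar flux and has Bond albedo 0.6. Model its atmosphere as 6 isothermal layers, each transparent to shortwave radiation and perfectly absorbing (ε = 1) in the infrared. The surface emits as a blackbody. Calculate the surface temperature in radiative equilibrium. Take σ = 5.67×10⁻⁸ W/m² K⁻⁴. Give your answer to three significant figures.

84.1 K

The effective emission temperature is T_e = [S(1−α)/(4σ)]^¼ = 51.70 K.
Layer-by-layer balance gives σT_s⁴ = (N+1)σT_e⁴, so T_s = 7^¼·51.70 = 84.09 K.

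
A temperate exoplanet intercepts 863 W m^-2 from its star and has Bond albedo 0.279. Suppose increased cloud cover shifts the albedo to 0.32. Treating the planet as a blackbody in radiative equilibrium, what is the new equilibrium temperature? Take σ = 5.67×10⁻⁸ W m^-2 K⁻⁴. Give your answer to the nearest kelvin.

226 kelvin

With the new albedo, S(1−α₂)/4 = 146.7 W m^-2, so T₂ = 225.5 K.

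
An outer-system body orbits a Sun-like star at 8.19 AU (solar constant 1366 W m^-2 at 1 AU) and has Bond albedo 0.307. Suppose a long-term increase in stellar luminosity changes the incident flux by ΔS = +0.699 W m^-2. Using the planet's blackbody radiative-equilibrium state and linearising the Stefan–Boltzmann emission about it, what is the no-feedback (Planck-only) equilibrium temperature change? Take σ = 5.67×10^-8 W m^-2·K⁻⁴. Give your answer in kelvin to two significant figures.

Flux at the orbit: S = 1366/(8.19)² = 20.36 W m^-2.
Reference equilibrium: T_e = [S(1−α)/(4σ)]^(1/4) = 88.82 K.
ΔF = Δ[S(1−α)]/4 = (1−0.307)·+0.699/4 = 0.1211 W m^-2.
Planck response: λ_P = 4σT_e³ = 4·5.67×10⁻⁸·(88.82)³ = 0.1589 W m^-2/K.
So ΔT₀ = 0.1211/0.1589 = 0.762 K.

0.76 K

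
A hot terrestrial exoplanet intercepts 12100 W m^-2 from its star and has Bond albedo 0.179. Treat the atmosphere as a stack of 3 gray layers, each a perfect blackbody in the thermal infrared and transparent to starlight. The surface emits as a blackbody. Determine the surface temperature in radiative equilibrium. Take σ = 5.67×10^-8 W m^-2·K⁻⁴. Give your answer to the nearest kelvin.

OLR = S(1−α)/4 = 2484 W m^-2; the top layer radiates at T_e = 457.5 K.
With N = 3 opaque layers, T_s = (N+1)^(1/4)·T_e = 4^(1/4)·457.5 = 647.0 K.

647 K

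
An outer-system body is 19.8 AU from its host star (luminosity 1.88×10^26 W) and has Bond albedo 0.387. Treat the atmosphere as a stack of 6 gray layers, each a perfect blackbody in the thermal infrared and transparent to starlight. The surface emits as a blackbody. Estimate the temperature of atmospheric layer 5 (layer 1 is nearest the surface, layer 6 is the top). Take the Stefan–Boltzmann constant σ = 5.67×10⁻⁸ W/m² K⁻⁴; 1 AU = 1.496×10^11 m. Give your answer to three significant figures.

55.1 K

d = 19.8 × 1.496×10^11 m = 2.962×10^12 m.
S = L/(4πd²) = 1.705 W/m².
OLR = S(1−α)/4 = 0.2613 W/m²; the top layer radiates at T_e = 46.33 K.
Each opaque layer satisfies 2T_j⁴ = T_{j−1}⁴ + T_{j+1}⁴, giving T_k⁴ = (N+1−k)T_e⁴.
With k = 5: T_5 = (6+1−5)^¼·46.33 K = 55.10 K.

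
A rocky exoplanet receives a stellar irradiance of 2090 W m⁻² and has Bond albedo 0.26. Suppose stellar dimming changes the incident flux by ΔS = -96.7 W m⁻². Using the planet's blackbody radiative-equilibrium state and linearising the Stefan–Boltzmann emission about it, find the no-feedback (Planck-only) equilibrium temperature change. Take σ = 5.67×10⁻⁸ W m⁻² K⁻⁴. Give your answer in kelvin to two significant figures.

-3.3 K

The baseline emission temperature is T_e = 287.4 K.
TOA radiative forcing: ΔF = (1−α)ΔS/4 = 0.74·(-96.7)/4 = -17.89 W m⁻².
Planck response: λ_P = 4σT_e³ = 4·5.67×10⁻⁸·(287.4)³ = 5.382 W m⁻²/K.
So ΔT₀ = -17.89/5.382 = -3.32 K.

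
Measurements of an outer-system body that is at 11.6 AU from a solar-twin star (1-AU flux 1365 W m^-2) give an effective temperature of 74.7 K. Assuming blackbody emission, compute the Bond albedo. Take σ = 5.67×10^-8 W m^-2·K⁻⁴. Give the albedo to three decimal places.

0.304

By the inverse-square law, S = 1365/11.6² = 10.14 W m^-2.
From σT⁴ = S(1−α)/4 we invert for α: 1−α = 4σT⁴/S.
4σT⁴ = 4·5.67×10⁻⁸·(74.7)⁴ = 7.062 W m^-2.
Hence α = 1 − 7.062/10.14 = 0.3038.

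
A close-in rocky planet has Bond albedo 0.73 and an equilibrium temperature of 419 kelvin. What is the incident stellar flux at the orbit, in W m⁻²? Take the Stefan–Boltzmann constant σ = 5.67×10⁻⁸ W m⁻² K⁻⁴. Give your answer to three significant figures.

25900 W m⁻²

From S(1−α)/4 = σT⁴: S = 4σT⁴/(1−α).
σT⁴ = 5.67×10⁻⁸·(419)⁴ = 1748 W m⁻².
S = 4·1748/0.27 = 25890 W m⁻².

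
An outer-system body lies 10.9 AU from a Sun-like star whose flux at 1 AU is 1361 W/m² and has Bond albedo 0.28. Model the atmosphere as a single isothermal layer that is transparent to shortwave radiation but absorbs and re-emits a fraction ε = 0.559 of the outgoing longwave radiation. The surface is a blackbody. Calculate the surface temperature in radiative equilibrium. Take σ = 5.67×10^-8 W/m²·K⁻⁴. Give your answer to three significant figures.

84.3 K

By the inverse-square law, S = 1361/10.9² = 11.46 W/m².
Effective emission temperature (TOA balance): σT_e⁴ = S(1−α)/4 = 2.062 W/m² → T_e = 77.66 K.
Surface balance with a leaky layer gives σT_s⁴ = σT_e⁴·2/(2−ε), so T_s = T_e·[2/(2−0.559)]^(1/4) = 84.29 K.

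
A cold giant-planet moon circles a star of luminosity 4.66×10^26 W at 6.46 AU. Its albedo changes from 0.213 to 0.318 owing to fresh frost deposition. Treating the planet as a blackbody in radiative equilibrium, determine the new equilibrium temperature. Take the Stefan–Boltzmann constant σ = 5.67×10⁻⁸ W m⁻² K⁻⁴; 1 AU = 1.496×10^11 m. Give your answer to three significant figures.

105 K

d = 6.46 × 1.496×10^11 m = 9.664×10^11 m.
Spreading L over a sphere of radius d: S = 4.66×10^26/(4π·9.66×10^11²) = 39.71 W m⁻².
New equilibrium: T₂ = [(1−0.318)·39.71/(4σ)]^(1/4) = 104.5 K.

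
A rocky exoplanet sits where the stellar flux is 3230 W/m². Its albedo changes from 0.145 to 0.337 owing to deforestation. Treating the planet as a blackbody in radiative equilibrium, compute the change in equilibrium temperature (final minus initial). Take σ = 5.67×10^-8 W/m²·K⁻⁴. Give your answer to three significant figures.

-20.5 K

Initial: T₁ = [S(1−0.145)/(4σ)]^(1/4) = 332.2 K.
With α = 0.337, T₂ = 311.7 K.
Change: 311.7 − 332.2 = -20.46 K.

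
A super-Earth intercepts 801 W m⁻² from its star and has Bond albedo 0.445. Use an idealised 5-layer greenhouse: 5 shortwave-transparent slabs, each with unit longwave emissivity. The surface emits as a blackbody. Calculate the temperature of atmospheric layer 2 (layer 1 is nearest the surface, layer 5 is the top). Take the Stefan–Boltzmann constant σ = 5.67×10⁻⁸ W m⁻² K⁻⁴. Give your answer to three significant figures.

298 kelvin

Top-of-atmosphere balance: σT_e⁴ = S(1−α)/4 = 111.1 W m⁻² → T_e = 210.4 K.
The net upward flux σT_e⁴ is constant between every pair of levels, so T_k⁴ = (N+1−k)T_e⁴.
With k = 2: T_2 = (5+1−2)^¼·210.4 K = 297.6 K.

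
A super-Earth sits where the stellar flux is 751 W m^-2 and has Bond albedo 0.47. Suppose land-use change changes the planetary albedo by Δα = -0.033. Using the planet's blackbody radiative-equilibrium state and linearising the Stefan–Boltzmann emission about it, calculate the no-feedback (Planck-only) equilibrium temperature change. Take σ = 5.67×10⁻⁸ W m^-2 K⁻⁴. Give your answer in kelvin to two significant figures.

3.2 kelvin

The baseline emission temperature is T_e = 204.7 K.
ΔF = −(S/4)Δα = −(751.0/4)×(-0.033) = 6.196 W m^-2.
The Planck feedback parameter is 4σT_e³ = 1.945 W m^-2/K.
Hence the no-feedback warming is ΔF/(4σT_e³) = 3.19 K.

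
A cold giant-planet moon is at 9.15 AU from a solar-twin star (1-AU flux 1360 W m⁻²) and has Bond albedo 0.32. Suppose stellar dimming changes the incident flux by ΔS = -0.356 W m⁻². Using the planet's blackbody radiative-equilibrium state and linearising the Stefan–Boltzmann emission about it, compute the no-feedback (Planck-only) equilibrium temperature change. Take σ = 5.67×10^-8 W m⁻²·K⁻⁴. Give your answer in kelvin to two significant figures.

Flux at the orbit: S = 1360/(9.15)² = 16.24 W m⁻².
The baseline emission temperature is T_e = 83.54 K.
ΔF = Δ[S(1−α)]/4 = (1−0.32)·-0.356/4 = -0.06052 W m⁻².
Linearising σT⁴ gives d(σT⁴)/dT = 4σT_e³ = 0.1322 W m⁻² per K.
ΔT₀ = ΔF/λ_P = -0.06052/0.1322 = -0.458 K.

-0.46 K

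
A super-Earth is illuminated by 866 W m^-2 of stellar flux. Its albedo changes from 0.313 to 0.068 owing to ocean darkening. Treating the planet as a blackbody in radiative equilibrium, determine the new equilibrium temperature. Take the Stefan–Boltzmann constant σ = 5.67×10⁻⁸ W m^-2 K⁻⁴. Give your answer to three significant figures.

244 K

New equilibrium: T₂ = [(1−0.068)·866.0/(4σ)]^(1/4) = 244.2 K.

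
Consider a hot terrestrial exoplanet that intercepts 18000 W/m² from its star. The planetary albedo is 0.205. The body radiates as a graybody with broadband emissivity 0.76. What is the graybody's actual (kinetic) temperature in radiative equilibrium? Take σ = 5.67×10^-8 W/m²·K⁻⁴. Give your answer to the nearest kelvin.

Absorbed flux (global mean): S(1−α)/4 = 18000·0.795/4 = 3578 W/m².
Radiative balance εσT⁴ = 3578 gives T = [3578/(0.76·σ)]^(1/4) = 536.8 K.

537 kelvin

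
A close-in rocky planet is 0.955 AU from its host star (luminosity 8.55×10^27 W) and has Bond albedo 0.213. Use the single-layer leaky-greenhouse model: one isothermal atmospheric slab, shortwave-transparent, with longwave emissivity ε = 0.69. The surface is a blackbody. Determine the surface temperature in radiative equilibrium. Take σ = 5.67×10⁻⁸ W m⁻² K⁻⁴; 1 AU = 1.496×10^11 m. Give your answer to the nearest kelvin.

d = 0.955 × 1.496×10^11 m = 1.429×10^11 m.
S = L/(4πd²) = 33330 W m⁻².
Effective emission temperature (TOA balance): σT_e⁴ = S(1−α)/4 = 6558 W m⁻² → T_e = 583.2 K.
For a single slab of emissivity ε, T_s⁴ = 2T_e⁴/(2−ε); thus T_s = 583.2·(1.527)^(1/4) = 648.3 K.

648 K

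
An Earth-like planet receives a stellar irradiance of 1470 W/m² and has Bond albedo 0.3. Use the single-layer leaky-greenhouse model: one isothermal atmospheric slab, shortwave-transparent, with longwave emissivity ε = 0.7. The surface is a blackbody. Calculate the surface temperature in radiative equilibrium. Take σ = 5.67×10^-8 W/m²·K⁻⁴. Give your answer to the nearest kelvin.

289 kelvin

The planet radiates to space at T_e = [S(1−α)/(4σ)]^(1/4) = 259.5 K.
The surface balance (absorbed SW + ε·downward IR = σT_s⁴) with T_a⁴ = T_s⁴/2 reduces to T_s = T_e·[2/(2−ε)]^¼ = 289.0 K.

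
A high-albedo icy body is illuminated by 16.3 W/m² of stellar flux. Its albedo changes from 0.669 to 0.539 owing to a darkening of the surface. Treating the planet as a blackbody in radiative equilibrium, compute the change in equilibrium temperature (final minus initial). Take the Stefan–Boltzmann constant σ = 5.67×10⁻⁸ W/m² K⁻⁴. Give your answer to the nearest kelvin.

Initial: T₁ = [S(1−0.669)/(4σ)]^(1/4) = 69.84 K.
After:  T₂ = [16.30·0.461/(4σ)]^(1/4) = 75.87 K.
Change: 75.87 − 69.84 = 6.030 K.

6 K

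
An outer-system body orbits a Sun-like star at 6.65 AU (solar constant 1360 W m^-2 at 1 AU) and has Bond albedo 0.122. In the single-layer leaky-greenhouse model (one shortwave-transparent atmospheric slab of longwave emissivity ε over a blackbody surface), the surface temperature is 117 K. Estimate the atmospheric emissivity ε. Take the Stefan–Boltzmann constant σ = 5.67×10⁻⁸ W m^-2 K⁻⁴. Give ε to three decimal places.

0.729

Irradiance scales as 1/d², so S = 1360 W m^-2 × (1/6.65)² = 30.75 W m^-2.
Effective temperature: T_e = [S(1−α)/(4σ)]^(1/4) = 104.5 K.
Inverting T_s⁴ = 2T_e⁴/(2−ε): (T_e/T_s)⁴ = 0.6353, so ε = 2(1 − 0.6353) = 0.7293.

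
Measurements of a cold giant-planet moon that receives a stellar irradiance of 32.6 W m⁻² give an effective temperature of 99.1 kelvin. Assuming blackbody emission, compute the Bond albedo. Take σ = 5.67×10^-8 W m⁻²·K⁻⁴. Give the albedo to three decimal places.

0.329

From σT⁴ = S(1−α)/4 we invert for α: 1−α = 4σT⁴/S.
σT⁴ = 5.469 W m⁻², so 4σT⁴ = 21.87 W m⁻².
1−α = 21.87/32.60 = 0.6710, so α = 0.3290.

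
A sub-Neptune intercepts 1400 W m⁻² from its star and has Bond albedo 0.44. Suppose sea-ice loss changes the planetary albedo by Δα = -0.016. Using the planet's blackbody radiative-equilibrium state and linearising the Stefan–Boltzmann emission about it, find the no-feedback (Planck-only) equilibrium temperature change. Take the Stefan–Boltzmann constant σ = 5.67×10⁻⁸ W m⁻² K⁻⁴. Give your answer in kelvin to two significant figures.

Unperturbed T_e = [1400·(1−0.44)/(4σ)]^¼ = 242.5 K.
ΔF = −(S/4)Δα = −(1400/4)×(-0.016) = 5.600 W m⁻².
The Planck feedback parameter is 4σT_e³ = 3.233 W m⁻²/K.
ΔT₀ = ΔF/λ_P = 5.600/3.233 = 1.73 K.

1.7 K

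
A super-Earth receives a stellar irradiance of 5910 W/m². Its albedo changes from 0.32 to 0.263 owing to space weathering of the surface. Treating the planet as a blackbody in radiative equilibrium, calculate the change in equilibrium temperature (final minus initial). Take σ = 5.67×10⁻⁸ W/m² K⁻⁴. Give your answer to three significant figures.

7.42 K

With α = 0.32, T₁ = 364.8 K.
After:  T₂ = [5910·0.737/(4σ)]^(1/4) = 372.3 K.
Change: 372.3 − 364.8 = 7.417 K.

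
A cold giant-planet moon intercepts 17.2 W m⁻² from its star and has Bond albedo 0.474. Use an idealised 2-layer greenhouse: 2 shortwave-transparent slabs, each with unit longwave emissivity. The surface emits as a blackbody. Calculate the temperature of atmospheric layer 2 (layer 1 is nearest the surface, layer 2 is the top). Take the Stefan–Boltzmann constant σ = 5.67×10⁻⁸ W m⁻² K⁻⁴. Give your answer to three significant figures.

OLR = S(1−α)/4 = 2.262 W m⁻²; the top layer radiates at T_e = 79.47 K.
In the N-layer model, layer k (counted from the surface) has T_k = (N+1−k)^(1/4)·T_e.
T_2 = (1)^(1/4)·79.47 = 79.47 K.

79.5 K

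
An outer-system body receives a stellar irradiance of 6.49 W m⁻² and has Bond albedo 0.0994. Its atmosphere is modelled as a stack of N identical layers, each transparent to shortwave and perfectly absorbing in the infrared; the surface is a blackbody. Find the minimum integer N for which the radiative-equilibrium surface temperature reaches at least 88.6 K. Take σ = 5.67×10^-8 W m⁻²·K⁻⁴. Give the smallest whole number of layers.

2

OLR = S(1−α)/4 = 1.461 W m⁻²; the top layer radiates at T_e = 71.25 K.
T_s = (N+1)^(1/4)·T_e ≥ 88.6 K requires N+1 ≥ (T_s/T_e)⁴ = (88.6/71.25)⁴ = 2.391.
The minimum whole number is N = 2.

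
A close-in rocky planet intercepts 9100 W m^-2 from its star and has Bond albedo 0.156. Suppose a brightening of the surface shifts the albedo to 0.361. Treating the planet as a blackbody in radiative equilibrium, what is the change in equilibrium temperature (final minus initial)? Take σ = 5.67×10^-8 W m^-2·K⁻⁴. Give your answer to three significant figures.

With α = 0.156, T₁ = 429.0 K.
After:  T₂ = [9100·0.639/(4σ)]^(1/4) = 400.2 K.
ΔT = T₂ − T₁ = -28.83 K.

-28.8 kelvin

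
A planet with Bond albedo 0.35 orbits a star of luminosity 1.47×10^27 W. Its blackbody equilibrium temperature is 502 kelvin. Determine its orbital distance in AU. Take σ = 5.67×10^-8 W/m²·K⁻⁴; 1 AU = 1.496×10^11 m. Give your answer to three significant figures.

Energy balance gives S = 4σT⁴/(1−α) = 22160 W/m².
From L = 4πd²S, d = √(1.47×10^27/(4π·22160)) = 7.266×10^10 m = 0.4857 AU.

0.486 AU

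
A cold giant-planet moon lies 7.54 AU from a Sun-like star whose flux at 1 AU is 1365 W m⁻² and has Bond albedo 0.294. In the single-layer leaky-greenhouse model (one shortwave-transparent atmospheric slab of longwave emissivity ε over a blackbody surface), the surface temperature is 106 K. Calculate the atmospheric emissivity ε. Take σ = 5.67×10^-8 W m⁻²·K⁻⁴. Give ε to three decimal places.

Irradiance scales as 1/d², so S = 1365 W m⁻² × (1/7.54)² = 24.01 W m⁻².
First, T_e = [24.01·(1−0.294)/(4σ)]^(1/4) = 92.98 K.
Since (2−ε)/2 = (T_e/T_s)⁴ = 0.5920, ε = 0.8160.

0.816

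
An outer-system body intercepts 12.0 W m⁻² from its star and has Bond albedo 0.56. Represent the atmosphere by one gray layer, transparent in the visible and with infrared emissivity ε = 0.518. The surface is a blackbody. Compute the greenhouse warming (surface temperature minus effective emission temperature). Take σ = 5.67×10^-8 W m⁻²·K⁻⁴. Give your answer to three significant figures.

Effective emission temperature (TOA balance): σT_e⁴ = S(1−α)/4 = 1.320 W m⁻² → T_e = 69.46 K.
For a single slab of emissivity ε, T_s⁴ = 2T_e⁴/(2−ε); thus T_s = 69.46·(1.35)^(1/4) = 74.87 K.
T_s − T_e = 74.87 − 69.46 = 5.405 K.

5.41 K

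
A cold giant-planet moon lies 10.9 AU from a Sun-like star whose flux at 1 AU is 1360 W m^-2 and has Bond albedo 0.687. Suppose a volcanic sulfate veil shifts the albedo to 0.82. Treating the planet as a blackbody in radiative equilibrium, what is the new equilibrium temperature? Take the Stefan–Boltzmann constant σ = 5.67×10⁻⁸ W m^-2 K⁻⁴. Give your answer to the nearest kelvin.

55 kelvin

Irradiance scales as 1/d², so S = 1360 W m^-2 × (1/10.9)² = 11.45 W m^-2.
New equilibrium: T₂ = [(1−0.82)·11.45/(4σ)]^(1/4) = 54.90 K.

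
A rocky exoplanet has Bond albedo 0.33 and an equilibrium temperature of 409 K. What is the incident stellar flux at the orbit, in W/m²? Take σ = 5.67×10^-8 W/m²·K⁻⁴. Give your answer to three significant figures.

9470 W/m²

Invert the energy balance for S: S = 4σT⁴/(1−α).
The emitted flux is σT⁴ = 1587 W/m².
So S = 4×1587/(1−0.33) = 9472 W/m².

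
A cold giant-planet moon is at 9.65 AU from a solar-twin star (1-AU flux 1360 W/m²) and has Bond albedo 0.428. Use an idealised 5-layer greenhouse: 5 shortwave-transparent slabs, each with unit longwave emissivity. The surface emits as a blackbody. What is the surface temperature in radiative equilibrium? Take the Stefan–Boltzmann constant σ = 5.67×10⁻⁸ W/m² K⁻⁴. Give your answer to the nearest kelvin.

Irradiance scales as 1/d², so S = 1360 W/m² × (1/9.65)² = 14.60 W/m².
The effective emission temperature is T_e = [S(1−α)/(4σ)]^¼ = 77.90 K.
For an N-layer opaque stack, T_s⁴ = (N+1)T_e⁴, hence T_s = (6)^(1/4)×77.90 K = 121.9 K.

122 K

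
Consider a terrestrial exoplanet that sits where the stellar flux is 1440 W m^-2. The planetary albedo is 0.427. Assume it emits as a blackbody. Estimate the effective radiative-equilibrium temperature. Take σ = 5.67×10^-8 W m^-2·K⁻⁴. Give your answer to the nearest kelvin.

Averaging over the sphere, the absorbed flux is S(1−α)/4 = 206.3 W m^-2.
Balancing against σT⁴: T = (206.3/5.67×10⁻⁸)^(1/4) = 245.6 K.

246 kelvin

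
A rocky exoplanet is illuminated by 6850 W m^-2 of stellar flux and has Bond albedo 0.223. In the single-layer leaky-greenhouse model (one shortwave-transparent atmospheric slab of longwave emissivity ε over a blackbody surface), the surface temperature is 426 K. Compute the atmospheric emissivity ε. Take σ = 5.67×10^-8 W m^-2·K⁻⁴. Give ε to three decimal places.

0.575

First, T_e = [6850·(1−0.223)/(4σ)]^(1/4) = 391.4 K.
Since (2−ε)/2 = (T_e/T_s)⁴ = 0.7126, ε = 0.5749.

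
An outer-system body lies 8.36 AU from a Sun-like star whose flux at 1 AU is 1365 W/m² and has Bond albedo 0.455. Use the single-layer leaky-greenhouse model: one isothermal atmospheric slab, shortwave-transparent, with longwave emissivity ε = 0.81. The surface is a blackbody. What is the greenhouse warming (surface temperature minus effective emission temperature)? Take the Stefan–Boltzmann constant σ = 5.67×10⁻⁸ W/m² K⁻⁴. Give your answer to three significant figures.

11.5 kelvin

Flux at the orbit: S = 1365/(8.36)² = 19.53 W/m².
The planet radiates to space at T_e = [S(1−α)/(4σ)]^(1/4) = 82.77 K.
For a single slab of emissivity ε, T_s⁴ = 2T_e⁴/(2−ε); thus T_s = 82.77·(1.681)^(1/4) = 94.24 K.
T_s − T_e = 94.24 − 82.77 = 11.47 K.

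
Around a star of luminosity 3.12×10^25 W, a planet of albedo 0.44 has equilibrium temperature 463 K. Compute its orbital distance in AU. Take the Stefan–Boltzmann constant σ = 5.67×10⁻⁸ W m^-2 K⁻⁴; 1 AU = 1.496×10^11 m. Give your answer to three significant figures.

0.0772 AU

Energy balance gives S = 4σT⁴/(1−α) = 18610 W m^-2.
Then d = [L/(4πS)]^(1/2) = 1.155×10^10 m, i.e. 0.07721 AU.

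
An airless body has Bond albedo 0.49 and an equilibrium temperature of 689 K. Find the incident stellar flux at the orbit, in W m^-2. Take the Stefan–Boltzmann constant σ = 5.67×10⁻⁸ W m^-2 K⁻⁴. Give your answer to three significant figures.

Invert the energy balance for S: S = 4σT⁴/(1−α).
The emitted flux is σT⁴ = 12780 W m^-2.
S = 4·12780/0.51 = 1.002×10^5 W m^-2.

1.00×10^5 W m^-2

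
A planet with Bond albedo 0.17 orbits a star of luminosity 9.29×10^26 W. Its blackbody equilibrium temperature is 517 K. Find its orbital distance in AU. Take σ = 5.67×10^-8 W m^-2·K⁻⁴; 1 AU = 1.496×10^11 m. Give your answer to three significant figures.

0.411 AU

The flux needed for this T is 4σT⁴/(1−0.17) = 19520 W m^-2.
S = L/(4πd²) → d = √(L/4πS) = √(9.29×10^26/(4π·19520)) = 6.154×10^10 m = 0.4113 AU.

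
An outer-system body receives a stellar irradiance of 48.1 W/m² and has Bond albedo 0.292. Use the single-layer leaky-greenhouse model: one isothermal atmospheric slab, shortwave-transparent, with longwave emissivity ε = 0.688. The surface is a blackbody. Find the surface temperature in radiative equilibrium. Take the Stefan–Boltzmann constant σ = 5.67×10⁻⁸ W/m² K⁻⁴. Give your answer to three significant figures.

123 K

Effective emission temperature (TOA balance): σT_e⁴ = S(1−α)/4 = 8.514 W/m² → T_e = 110.7 K.
For a single slab of emissivity ε, T_s⁴ = 2T_e⁴/(2−ε); thus T_s = 110.7·(1.524)^(1/4) = 123.0 K.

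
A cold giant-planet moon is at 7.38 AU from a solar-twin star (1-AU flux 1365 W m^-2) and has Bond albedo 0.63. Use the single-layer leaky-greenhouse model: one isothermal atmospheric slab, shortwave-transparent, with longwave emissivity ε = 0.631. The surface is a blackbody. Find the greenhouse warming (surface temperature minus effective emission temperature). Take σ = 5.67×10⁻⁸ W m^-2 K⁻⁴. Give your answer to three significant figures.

7.95 K

Flux at the orbit: S = 1365/(7.38)² = 25.06 W m^-2.
Effective emission temperature (TOA balance): σT_e⁴ = S(1−α)/4 = 2.318 W m^-2 → T_e = 79.96 K.
Surface balance with a leaky layer gives σT_s⁴ = σT_e⁴·2/(2−ε), so T_s = T_e·[2/(2−0.631)]^(1/4) = 87.91 K.
T_s − T_e = 87.91 − 79.96 = 7.949 K.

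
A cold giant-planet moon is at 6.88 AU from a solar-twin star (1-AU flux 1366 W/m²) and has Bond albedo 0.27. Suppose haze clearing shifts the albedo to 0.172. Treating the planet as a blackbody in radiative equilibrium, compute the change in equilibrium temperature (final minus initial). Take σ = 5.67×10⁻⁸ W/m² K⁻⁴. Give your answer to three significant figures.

3.14 K

By the inverse-square law, S = 1366/6.88² = 28.86 W/m².
Initial: T₁ = [S(1−0.27)/(4σ)]^(1/4) = 98.17 K.
With α = 0.172, T₂ = 101.3 K.
ΔT = T₂ − T₁ = 3.141 K.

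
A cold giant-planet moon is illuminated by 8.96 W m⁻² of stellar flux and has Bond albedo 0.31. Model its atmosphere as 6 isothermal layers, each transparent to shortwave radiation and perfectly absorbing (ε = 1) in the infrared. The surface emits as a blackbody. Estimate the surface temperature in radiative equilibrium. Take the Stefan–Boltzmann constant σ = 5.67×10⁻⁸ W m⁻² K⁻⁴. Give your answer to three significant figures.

118 K

The effective emission temperature is T_e = [S(1−α)/(4σ)]^¼ = 72.26 K.
Layer-by-layer balance gives σT_s⁴ = (N+1)σT_e⁴, so T_s = 7^¼·72.26 = 117.5 K.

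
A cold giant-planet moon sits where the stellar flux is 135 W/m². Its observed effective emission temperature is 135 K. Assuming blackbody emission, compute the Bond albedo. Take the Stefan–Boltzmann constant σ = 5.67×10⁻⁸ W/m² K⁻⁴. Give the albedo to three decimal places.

Rearranging the radiative balance, α = 1 − 4σT⁴/S.
4σT⁴ = 4·5.67×10⁻⁸·(135)⁴ = 75.33 W/m².
Hence α = 1 − 75.33/135.0 = 0.4420.

0.442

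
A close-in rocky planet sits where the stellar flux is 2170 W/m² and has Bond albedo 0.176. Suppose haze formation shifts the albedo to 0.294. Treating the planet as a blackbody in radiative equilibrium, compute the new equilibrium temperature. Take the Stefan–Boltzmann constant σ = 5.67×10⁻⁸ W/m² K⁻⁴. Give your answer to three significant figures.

287 kelvin

With the new albedo, S(1−α₂)/4 = 383.0 W/m², so T₂ = 286.7 K.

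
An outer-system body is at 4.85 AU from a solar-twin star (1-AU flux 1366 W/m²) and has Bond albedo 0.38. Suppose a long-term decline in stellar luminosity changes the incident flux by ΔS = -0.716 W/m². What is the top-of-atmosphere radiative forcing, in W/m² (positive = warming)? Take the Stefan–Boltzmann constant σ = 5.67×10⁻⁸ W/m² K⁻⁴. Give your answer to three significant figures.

-0.111 W/m²

Irradiance scales as 1/d², so S = 1366 W/m² × (1/4.85)² = 58.07 W/m².
Only a fraction (1−α) is absorbed and it's spread over 4πR², so ΔF = (1−α)ΔS/4 = -0.1110 W/m².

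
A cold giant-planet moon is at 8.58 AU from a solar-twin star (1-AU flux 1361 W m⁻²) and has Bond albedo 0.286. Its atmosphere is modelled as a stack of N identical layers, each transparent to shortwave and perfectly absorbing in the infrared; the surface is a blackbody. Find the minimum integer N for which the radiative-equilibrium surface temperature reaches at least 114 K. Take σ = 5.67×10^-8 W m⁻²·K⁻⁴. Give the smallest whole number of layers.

2

By the inverse-square law, S = 1361/8.58² = 18.49 W m⁻².
Top-of-atmosphere balance: σT_e⁴ = S(1−α)/4 = 3.300 W m⁻² → T_e = 87.34 K.
T_s = (N+1)^(1/4)·T_e ≥ 114 K requires N+1 ≥ (T_s/T_e)⁴ = (114/87.34)⁴ = 2.902.
The minimum whole number is N = 2.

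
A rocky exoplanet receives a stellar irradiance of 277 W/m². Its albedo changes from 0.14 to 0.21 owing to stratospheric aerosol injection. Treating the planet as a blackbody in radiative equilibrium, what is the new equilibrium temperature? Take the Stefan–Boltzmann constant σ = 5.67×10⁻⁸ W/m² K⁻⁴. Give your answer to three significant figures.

176 K

With the new albedo, S(1−α₂)/4 = 54.71 W/m², so T₂ = 176.2 K.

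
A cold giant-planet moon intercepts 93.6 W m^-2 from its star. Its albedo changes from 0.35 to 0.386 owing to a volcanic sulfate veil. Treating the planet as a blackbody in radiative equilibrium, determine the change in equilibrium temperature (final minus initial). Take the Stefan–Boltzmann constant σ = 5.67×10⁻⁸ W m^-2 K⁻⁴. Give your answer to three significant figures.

-1.81 K

With α = 0.35, T₁ = 128.0 K.
After:  T₂ = [93.60·0.614/(4σ)]^(1/4) = 126.2 K.
ΔT = T₂ − T₁ = -1.810 K.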